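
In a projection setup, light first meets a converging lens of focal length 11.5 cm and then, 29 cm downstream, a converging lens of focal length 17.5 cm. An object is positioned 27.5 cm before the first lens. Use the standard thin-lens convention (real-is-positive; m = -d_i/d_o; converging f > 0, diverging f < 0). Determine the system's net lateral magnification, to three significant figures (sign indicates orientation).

Applying the thin-lens equation to the first lens, 1/11.5 = 1/27.5 + 1/d_i1, which gives d_i1 = 19.766 cm.
Its lateral magnification is m_1 = -d_i1/d_o1 = -(19.766)/27.5 = -0.7188.
Object distance for lens 2: d_o2 = 29 - 19.766 = 9.234 cm.
Applying the thin-lens equation again with f_2 = 17.5 cm and d_o2 = 9.234 cm gives d_i2 = -19.551 cm.
m_2 = -(-19.551)/(9.234) = 2.1172.
The system's lateral magnification is m_1 m_2 = (-0.7188)(2.1172) = -1.5217.

-1.52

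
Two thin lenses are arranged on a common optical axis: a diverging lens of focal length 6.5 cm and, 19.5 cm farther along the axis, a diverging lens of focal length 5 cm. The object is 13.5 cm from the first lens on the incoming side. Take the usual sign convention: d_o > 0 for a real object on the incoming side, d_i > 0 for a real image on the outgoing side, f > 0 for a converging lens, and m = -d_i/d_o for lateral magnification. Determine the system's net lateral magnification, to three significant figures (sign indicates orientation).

0.0563

Applying the thin-lens equation to the first lens, 1/(-6.5) = 1/13.5 + 1/d_i1, which gives d_i1 = -4.388 cm.
Its lateral magnification is m_1 = -d_i1/d_o1 = -(-4.388)/13.5 = 0.3250.
The intermediate image is virtual, 4.388 cm to the left of lens 1, so d_o2 = L - d_i1 = 19.5 - (-4.388) = 23.887 cm.
Applying the thin-lens equation again with f_2 = -5 cm and d_o2 = 23.887 cm gives d_i2 = -4.135 cm.
m_2 = -(-4.135)/(23.887) = 0.1731.
Overall magnification: m = m_1 m_2 = 0.0563.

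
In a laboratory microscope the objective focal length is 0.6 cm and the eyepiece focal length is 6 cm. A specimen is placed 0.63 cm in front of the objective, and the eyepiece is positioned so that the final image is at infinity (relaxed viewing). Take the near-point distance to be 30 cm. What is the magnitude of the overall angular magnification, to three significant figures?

100

Objective: 1/d_i = 1/f_obj - 1/d_o = 1/0.6 - 1/0.63 = 0.07937 cm^-1, so d_i = 12.600 cm.
m_obj = -d_i/d_o = -12.600/0.63 = -20.000.
Eyepiece angular magnification (image at infinity): M_eye = D/f_e = 30/6 = 5.000.
Overall M = m_obj x M_eye = (-20.000)(5.000) = -100.00.
|M| = 100.00.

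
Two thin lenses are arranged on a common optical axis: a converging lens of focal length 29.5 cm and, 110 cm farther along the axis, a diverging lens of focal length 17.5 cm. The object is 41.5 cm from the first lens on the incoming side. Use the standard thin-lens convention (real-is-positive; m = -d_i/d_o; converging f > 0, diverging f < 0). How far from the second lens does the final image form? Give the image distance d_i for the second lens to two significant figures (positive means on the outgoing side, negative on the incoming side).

-5.5 cm

Lens 1: 1/d_i1 = 1/f_1 - 1/d_o1 = 1/29.5 - 1/41.5 = 0.00980 cm^-1, so d_i1 = 102.021 cm.
The intermediate image is 102.021 cm to the right of lens 1, so d_o2 = L - d_i1 = 110 - 102.021 = 7.979 cm.
Lens 2: 1/d_i2 = 1/f_2 - 1/d_o2 = 1/(-17.5) - 1/(7.979) = -0.18247 cm^-1, so d_i2 = -5.480 cm.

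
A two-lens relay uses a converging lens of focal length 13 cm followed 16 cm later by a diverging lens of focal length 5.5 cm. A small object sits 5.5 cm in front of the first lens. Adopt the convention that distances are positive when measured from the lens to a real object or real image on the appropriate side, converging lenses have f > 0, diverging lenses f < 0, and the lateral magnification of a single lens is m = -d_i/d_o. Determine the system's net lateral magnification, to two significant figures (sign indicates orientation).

Applying the thin-lens equation to the first lens, 1/13 = 1/5.5 + 1/d_i1, which gives d_i1 = -9.533 cm.
Its lateral magnification is m_1 = -d_i1/d_o1 = -(-9.533)/5.5 = 1.7333.
With d_i1 < 0 the first image is virtual and lies on the object side; the object distance for lens 2 is d_o2 = 16 - (-9.533) = 25.533 cm.
Applying the thin-lens equation again with f_2 = -5.5 cm and d_o2 = 25.533 cm gives d_i2 = -4.525 cm.
m_2 = -(-4.525)/(25.533) = 0.1772.
The system's lateral magnification is m_1 m_2 = (1.7333)(0.1772) = 0.3072.

0.31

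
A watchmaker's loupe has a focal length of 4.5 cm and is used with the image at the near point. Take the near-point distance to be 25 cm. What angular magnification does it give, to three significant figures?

6.56

M = 1 + D/f = 1 + 25/4.5 = 6.556.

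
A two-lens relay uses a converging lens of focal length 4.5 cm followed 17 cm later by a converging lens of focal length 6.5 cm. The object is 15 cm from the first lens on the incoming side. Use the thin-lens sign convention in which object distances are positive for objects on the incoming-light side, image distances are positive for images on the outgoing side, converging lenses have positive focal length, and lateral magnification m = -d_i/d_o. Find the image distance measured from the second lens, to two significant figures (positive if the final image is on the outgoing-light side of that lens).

17 cm

Applying the thin-lens equation to the first lens, 1/4.5 = 1/15 + 1/d_i1, which gives d_i1 = 6.429 cm.
The intermediate image is 6.429 cm to the right of lens 1, so d_o2 = L - d_i1 = 17 - 6.429 = 10.571 cm.
Applying the thin-lens equation again with f_2 = 6.5 cm and d_o2 = 10.571 cm gives d_i2 = 16.877 cm.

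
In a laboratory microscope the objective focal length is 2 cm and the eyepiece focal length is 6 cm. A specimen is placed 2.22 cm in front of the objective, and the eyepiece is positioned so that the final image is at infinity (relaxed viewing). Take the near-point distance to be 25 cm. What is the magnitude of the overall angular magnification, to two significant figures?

Objective: 1/d_i = 1/f_obj - 1/d_o = 1/2 - 1/2.22 = 0.04955 cm^-1, so d_i = 20.182 cm.
m_obj = -d_i/d_o = -20.182/2.22 = -9.091.
Eyepiece angular magnification (image at infinity): M_eye = D/f_e = 25/6 = 4.167.
Overall M = m_obj x M_eye = (-9.091)(4.167) = -37.88.
|M| = 37.88.

38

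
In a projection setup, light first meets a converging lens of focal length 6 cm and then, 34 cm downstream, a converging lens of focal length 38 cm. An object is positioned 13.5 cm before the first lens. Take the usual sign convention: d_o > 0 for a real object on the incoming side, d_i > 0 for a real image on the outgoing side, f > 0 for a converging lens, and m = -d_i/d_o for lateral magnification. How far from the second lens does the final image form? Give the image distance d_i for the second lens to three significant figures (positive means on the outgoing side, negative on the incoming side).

-59.6 cm

Lens 1: 1/d_i1 = 1/f_1 - 1/d_o1 = 1/6 - 1/13.5 = 0.09259 cm^-1, so d_i1 = 10.800 cm.
That image sits 23.200 cm in front of the second lens, so d_o2 = 23.200 cm.
Lens 2: 1/d_i2 = 1/f_2 - 1/d_o2 = 1/38 - 1/(23.200) = -0.01679 cm^-1, so d_i2 = -59.568 cm.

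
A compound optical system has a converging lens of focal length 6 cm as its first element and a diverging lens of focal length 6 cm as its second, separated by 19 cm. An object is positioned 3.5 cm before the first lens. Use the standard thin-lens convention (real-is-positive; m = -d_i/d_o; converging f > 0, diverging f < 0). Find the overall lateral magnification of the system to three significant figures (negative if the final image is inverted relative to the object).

First lens: d_i1 = 1/(1/6 - 1/3.5) = -8.400 cm.
m_1 = -(-8.400)/3.5 = 2.4000.
With d_i1 < 0 the first image is virtual and lies on the object side; the object distance for lens 2 is d_o2 = 19 - (-8.400) = 27.400 cm.
Second lens: d_i2 = 1/(1/(-6) - 1/(27.400)) = -4.922 cm.
m_2 = -(-4.922)/(27.400) = 0.1796.
The system's lateral magnification is m_1 m_2 = (2.4000)(0.1796) = 0.4311.

0.431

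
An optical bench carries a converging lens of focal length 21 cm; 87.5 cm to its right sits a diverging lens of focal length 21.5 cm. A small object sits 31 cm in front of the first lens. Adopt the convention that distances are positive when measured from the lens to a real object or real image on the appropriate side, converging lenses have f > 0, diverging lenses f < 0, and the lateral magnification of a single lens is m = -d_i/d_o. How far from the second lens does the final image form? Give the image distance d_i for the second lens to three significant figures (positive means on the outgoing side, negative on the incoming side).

-11.0 cm

Applying the thin-lens equation to the first lens, 1/21 = 1/31 + 1/d_i1, which gives d_i1 = 65.100 cm.
Object distance for lens 2: d_o2 = 87.5 - 65.100 = 22.400 cm.
Applying the thin-lens equation again with f_2 = -21.5 cm and d_o2 = 22.400 cm gives d_i2 = -10.970 cm.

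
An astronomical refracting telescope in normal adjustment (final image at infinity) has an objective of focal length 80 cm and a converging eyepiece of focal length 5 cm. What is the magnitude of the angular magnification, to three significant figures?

|M| = f_obj/|f_eye| = 80/5 = 16.000.

16.0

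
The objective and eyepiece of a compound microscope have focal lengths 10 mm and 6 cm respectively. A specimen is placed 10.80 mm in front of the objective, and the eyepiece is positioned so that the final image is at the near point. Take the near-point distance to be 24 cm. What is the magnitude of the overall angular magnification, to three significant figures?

62.5

Convert to cm: f_obj = 10 mm = 1 cm; d_o = 10.80 mm = 1.08 cm.
Objective: 1/d_i = 1/f_obj - 1/d_o = 1/1 - 1/1.08 = 0.07407 cm^-1, so d_i = 13.500 cm.
m_obj = -d_i/d_o = -13.500/1.08 = -12.500.
Eyepiece angular magnification (image at near point): M_eye = 1 + D/f_e = 1 + 24/6 = 5.000.
Overall M = m_obj x M_eye = (-12.500)(5.000) = -62.50.
|M| = 62.50.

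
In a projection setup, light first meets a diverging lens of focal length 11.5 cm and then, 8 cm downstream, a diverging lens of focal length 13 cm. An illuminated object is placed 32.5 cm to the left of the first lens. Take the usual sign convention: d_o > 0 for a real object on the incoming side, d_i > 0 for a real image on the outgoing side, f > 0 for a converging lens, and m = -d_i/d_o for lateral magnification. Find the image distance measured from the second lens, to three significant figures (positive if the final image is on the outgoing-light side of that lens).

-7.27 cm

First lens: d_i1 = 1/(1/(-11.5) - 1/32.5) = -8.494 cm.
With d_i1 < 0 the first image is virtual and lies on the object side; the object distance for lens 2 is d_o2 = 8 - (-8.494) = 16.494 cm.
Second lens: d_i2 = 1/(1/(-13) - 1/(16.494)) = -7.270 cm.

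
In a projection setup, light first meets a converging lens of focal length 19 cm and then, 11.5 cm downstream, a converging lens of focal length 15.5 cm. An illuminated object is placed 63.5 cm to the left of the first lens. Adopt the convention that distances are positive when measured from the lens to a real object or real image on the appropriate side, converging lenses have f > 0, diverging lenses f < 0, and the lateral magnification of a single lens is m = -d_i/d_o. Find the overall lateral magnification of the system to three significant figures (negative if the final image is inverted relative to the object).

-0.213

Applying the thin-lens equation to the first lens, 1/19 = 1/63.5 + 1/d_i1, which gives d_i1 = 27.112 cm.
Its lateral magnification is m_1 = -d_i1/d_o1 = -(27.112)/63.5 = -0.4270.
This image would form 27.112 cm past lens 1, i.e. 15.612 cm beyond lens 2, so it is a virtual object for lens 2: d_o2 = 11.5 - 27.112 = -15.612 cm.
Applying the thin-lens equation again with f_2 = 15.5 cm and d_o2 = -15.612 cm gives d_i2 = 7.778 cm.
m_2 = -(7.778)/(-15.612) = 0.4982.
Total m = m_1 x m_2 = (-0.4270)(0.4982) = -0.2127.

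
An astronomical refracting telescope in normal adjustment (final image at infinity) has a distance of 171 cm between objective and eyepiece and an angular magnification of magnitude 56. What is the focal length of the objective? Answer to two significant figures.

In normal adjustment the tube length equals f_obj + f_eye and |M| = f_obj/f_eye.
So f_obj = 56 f_eye and 56 f_eye + f_eye = 171 cm, giving f_eye = 171/57 = 3.000 cm and f_obj = 168.000 cm.

170 cm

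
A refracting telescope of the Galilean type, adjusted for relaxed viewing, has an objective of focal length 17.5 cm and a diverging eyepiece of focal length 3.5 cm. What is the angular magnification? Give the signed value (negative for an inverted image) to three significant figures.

5.00

M = -f_obj/f_eye = -17.5/(-3.5) = 5.000.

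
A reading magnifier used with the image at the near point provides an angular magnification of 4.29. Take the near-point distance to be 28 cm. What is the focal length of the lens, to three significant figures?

8.51 cm

For the image at the near point, M = 1 + D/f.
f = D/(M - 1) = 28/(4.29 - 1) = 8.511 cm.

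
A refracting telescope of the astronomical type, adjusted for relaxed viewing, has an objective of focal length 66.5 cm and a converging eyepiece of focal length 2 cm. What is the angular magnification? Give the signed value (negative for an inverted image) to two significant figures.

M = -f_obj/f_eye = -66.5/(2) = -33.250.

-33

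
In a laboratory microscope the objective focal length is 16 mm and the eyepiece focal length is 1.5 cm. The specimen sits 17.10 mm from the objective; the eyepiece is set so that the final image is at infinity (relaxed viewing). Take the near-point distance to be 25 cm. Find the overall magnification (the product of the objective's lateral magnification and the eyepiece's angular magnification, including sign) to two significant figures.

-240

Convert to cm: f_obj = 16 mm = 1.6 cm; d_o = 17.10 mm = 1.71 cm.
Objective: 1/d_i = 1/f_obj - 1/d_o = 1/1.6 - 1/1.71 = 0.04020 cm^-1, so d_i = 24.873 cm.
m_obj = -d_i/d_o = -24.873/1.71 = -14.545.
Eyepiece angular magnification (image at infinity): M_eye = D/f_e = 25/1.5 = 16.667.
Overall M = m_obj x M_eye = (-14.545)(16.667) = -242.42.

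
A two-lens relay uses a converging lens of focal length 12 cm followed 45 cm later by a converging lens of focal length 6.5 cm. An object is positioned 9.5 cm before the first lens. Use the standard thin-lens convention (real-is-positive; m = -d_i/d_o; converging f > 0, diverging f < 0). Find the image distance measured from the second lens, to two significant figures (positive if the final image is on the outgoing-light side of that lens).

7.0 cm

First lens: d_i1 = 1/(1/12 - 1/9.5) = -45.600 cm.
The intermediate image is virtual, 45.600 cm to the left of lens 1, so d_o2 = L - d_i1 = 45 - (-45.600) = 90.600 cm.
Second lens: d_i2 = 1/(1/6.5 - 1/(90.600)) = 7.002 cm.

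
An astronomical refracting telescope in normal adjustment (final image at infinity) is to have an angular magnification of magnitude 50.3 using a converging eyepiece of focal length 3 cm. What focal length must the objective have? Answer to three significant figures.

|M| = f_obj/|f_eye|, so f_obj = |M| x |f_eye| = 50.3 x 3 = 150.900 cm.

151 cm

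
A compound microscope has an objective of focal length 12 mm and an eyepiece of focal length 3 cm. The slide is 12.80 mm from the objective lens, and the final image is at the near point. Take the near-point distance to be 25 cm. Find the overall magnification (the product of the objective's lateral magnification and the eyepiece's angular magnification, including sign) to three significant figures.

Convert to cm: f_obj = 12 mm = 1.2 cm; d_o = 12.80 mm = 1.28 cm.
Objective: 1/d_i = 1/f_obj - 1/d_o = 1/1.2 - 1/1.28 = 0.05208 cm^-1, so d_i = 19.200 cm.
m_obj = -d_i/d_o = -19.200/1.28 = -15.000.
Eyepiece angular magnification (image at near point): M_eye = 1 + D/f_e = 1 + 25/3 = 9.333.
Overall M = m_obj x M_eye = (-15.000)(9.333) = -140.00.

-140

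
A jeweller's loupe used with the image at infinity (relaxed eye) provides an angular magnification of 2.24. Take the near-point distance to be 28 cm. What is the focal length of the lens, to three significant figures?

12.5 cm

For the image at infinity, M = D/f.
f = D/M = 28/2.24 = 12.500 cm.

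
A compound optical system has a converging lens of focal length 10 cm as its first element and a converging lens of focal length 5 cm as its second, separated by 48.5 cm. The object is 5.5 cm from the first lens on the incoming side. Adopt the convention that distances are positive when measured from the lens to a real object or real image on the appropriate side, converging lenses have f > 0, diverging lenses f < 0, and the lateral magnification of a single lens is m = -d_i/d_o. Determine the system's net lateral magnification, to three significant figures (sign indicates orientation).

-0.199

First lens: d_i1 = 1/(1/10 - 1/5.5) = -12.222 cm.
m_1 = -(-12.222)/5.5 = 2.2222.
With d_i1 < 0 the first image is virtual and lies on the object side; the object distance for lens 2 is d_o2 = 48.5 - (-12.222) = 60.722 cm.
Second lens: d_i2 = 1/(1/5 - 1/(60.722)) = 5.449 cm.
m_2 = -(5.449)/(60.722) = -0.0897.
Overall magnification: m = m_1 m_2 = -0.1994.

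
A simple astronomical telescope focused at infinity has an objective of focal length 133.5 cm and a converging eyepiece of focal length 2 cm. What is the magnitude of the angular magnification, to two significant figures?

67

|M| = f_obj/|f_eye| = 133.5/2 = 66.750.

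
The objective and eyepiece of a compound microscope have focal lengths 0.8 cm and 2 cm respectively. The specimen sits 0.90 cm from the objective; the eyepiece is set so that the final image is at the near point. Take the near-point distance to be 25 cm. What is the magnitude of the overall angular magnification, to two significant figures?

Objective: 1/d_i = 1/f_obj - 1/d_o = 1/0.8 - 1/0.90 = 0.13889 cm^-1, so d_i = 7.200 cm.
m_obj = -d_i/d_o = -7.200/0.90 = -8.000.
Eyepiece angular magnification (image at near point): M_eye = 1 + D/f_e = 1 + 25/2 = 13.500.
Overall M = m_obj x M_eye = (-8.000)(13.500) = -108.00.
|M| = 108.00.

110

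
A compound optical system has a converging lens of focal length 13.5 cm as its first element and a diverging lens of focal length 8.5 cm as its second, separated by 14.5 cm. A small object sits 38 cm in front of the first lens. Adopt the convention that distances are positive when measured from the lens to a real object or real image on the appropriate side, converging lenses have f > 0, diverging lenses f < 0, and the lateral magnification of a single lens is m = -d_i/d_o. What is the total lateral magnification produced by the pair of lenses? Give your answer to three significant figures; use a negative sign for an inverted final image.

First lens: d_i1 = 1/(1/13.5 - 1/38) = 20.939 cm.
m_1 = -(20.939)/38 = -0.5510.
This image would form 20.939 cm past lens 1, i.e. 6.439 cm beyond lens 2, so it is a virtual object for lens 2: d_o2 = 14.5 - 20.939 = -6.439 cm.
Second lens: d_i2 = 1/(1/(-8.5) - 1/(-6.439)) = 26.552 cm.
m_2 = -(26.552)/(-6.439) = 4.1238.
The system's lateral magnification is m_1 m_2 = (-0.5510)(4.1238) = -2.2723.

-2.27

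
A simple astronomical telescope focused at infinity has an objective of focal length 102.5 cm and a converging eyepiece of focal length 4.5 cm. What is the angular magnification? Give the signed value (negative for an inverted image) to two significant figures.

M = -f_obj/f_eye = -102.5/(4.5) = -22.778.

-23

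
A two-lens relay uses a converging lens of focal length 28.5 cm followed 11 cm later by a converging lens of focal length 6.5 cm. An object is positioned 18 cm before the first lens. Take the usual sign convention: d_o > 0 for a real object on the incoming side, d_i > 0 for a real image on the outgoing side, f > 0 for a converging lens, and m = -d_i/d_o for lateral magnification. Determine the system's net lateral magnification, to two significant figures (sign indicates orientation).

Lens 1: 1/d_i1 = 1/f_1 - 1/d_o1 = 1/28.5 - 1/18 = -0.02047 cm^-1, so d_i1 = -48.857 cm.
m_1 = -(-48.857)/18 = 2.7143.
The intermediate image is virtual, 48.857 cm to the left of lens 1, so d_o2 = L - d_i1 = 11 - (-48.857) = 59.857 cm.
Lens 2: 1/d_i2 = 1/f_2 - 1/d_o2 = 1/6.5 - 1/(59.857) = 0.13714 cm^-1, so d_i2 = 7.292 cm.
m_2 = -(7.292)/(59.857) = -0.1218.
Total m = m_1 x m_2 = (2.7143)(-0.1218) = -0.3307.

-0.33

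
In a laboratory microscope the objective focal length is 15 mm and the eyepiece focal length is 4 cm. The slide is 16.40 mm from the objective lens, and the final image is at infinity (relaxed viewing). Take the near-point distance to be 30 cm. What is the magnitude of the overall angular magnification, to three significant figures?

80.4

Convert to cm: f_obj = 15 mm = 1.5 cm; d_o = 16.40 mm = 1.64 cm.
Objective: 1/d_i = 1/f_obj - 1/d_o = 1/1.5 - 1/1.64 = 0.05691 cm^-1, so d_i = 17.571 cm.
m_obj = -d_i/d_o = -17.571/1.64 = -10.714.
Eyepiece angular magnification (image at infinity): M_eye = D/f_e = 30/4 = 7.500.
Overall M = m_obj x M_eye = (-10.714)(7.500) = -80.36.
|M| = 80.36.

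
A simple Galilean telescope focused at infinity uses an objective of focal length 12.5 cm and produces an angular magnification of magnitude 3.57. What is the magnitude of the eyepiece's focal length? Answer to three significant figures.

|M| = f_obj/|f_eye|, so |f_eye| = f_obj/|M| = 12.5/3.57 = 3.501 cm.
(The eyepiece is diverging, so its signed focal length is -3.501 cm.)

3.50 cm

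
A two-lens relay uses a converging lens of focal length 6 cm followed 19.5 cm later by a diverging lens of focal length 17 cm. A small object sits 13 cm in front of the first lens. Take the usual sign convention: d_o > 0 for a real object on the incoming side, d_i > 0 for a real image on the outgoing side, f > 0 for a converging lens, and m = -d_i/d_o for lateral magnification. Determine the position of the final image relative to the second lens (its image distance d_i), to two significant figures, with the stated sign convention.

-5.6 cm

Applying the thin-lens equation to the first lens, 1/6 = 1/13 + 1/d_i1, which gives d_i1 = 11.143 cm.
The intermediate image is 11.143 cm to the right of lens 1, so d_o2 = L - d_i1 = 19.5 - 11.143 = 8.357 cm.
Applying the thin-lens equation again with f_2 = -17 cm and d_o2 = 8.357 cm gives d_i2 = -5.603 cm.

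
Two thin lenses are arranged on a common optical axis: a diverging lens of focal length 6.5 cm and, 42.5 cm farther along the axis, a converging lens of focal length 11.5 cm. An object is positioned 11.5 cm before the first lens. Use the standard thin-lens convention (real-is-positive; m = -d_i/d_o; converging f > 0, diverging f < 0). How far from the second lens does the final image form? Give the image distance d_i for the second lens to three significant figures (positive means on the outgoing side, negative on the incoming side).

Lens 1: 1/d_i1 = 1/f_1 - 1/d_o1 = 1/(-6.5) - 1/11.5 = -0.24080 cm^-1, so d_i1 = -4.153 cm.
With d_i1 < 0 the first image is virtual and lies on the object side; the object distance for lens 2 is d_o2 = 42.5 - (-4.153) = 46.653 cm.
Lens 2: 1/d_i2 = 1/f_2 - 1/d_o2 = 1/11.5 - 1/(46.653) = 0.06552 cm^-1, so d_i2 = 15.262 cm.

15.3 cm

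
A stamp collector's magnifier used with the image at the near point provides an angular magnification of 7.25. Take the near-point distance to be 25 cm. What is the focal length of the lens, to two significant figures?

4.0 cm

For the image at the near point, M = 1 + D/f.
f = D/(M - 1) = 25/(7.25 - 1) = 4.000 cm.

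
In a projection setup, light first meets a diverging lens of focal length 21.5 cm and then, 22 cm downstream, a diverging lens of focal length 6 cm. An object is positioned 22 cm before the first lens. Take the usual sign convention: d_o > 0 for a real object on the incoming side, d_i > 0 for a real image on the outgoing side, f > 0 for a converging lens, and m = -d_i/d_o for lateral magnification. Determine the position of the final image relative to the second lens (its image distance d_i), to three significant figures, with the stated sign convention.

-5.07 cm

First lens: d_i1 = 1/(1/(-21.5) - 1/22) = -10.874 cm.
The intermediate image is virtual, 10.874 cm to the left of lens 1, so d_o2 = L - d_i1 = 22 - (-10.874) = 32.874 cm.
Second lens: d_i2 = 1/(1/(-6) - 1/(32.874)) = -5.074 cm.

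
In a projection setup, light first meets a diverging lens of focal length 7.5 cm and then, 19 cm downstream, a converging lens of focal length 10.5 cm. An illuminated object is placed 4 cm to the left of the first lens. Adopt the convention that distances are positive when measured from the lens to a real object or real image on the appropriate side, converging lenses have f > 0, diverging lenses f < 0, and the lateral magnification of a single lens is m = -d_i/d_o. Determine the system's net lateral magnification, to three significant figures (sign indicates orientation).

Lens 1: 1/d_i1 = 1/f_1 - 1/d_o1 = 1/(-7.5) - 1/4 = -0.38333 cm^-1, so d_i1 = -2.609 cm.
m_1 = -(-2.609)/4 = 0.6522.
The intermediate image is virtual, 2.609 cm to the left of lens 1, so d_o2 = L - d_i1 = 19 - (-2.609) = 21.609 cm.
Lens 2: 1/d_i2 = 1/f_2 - 1/d_o2 = 1/10.5 - 1/(21.609) = 0.04896 cm^-1, so d_i2 = 20.425 cm.
m_2 = -(20.425)/(21.609) = -0.9452.
The system's lateral magnification is m_1 m_2 = (0.6522)(-0.9452) = -0.6164.

-0.616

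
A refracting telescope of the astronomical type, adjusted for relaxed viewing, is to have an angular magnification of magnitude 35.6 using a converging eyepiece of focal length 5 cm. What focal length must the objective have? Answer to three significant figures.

178 cm

|M| = f_obj/|f_eye|, so f_obj = |M| x |f_eye| = 35.6 x 5 = 178.000 cm.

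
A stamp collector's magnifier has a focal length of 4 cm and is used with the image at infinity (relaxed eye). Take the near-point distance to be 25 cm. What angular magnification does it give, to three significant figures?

M = D/f = 25/4 = 6.250.

6.25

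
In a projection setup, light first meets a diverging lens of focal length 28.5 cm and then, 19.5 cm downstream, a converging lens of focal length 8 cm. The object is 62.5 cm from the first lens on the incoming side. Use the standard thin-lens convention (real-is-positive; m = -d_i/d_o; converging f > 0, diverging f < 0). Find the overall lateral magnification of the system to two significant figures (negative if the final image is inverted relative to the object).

-0.081

Lens 1: 1/d_i1 = 1/f_1 - 1/d_o1 = 1/(-28.5) - 1/62.5 = -0.05109 cm^-1, so d_i1 = -19.574 cm.
m_1 = -(-19.574)/62.5 = 0.3132.
With d_i1 < 0 the first image is virtual and lies on the object side; the object distance for lens 2 is d_o2 = 19.5 - (-19.574) = 39.074 cm.
Lens 2: 1/d_i2 = 1/f_2 - 1/d_o2 = 1/8 - 1/(39.074) = 0.09941 cm^-1, so d_i2 = 10.060 cm.
m_2 = -(10.060)/(39.074) = -0.2574.
The system's lateral magnification is m_1 m_2 = (0.3132)(-0.2574) = -0.0806.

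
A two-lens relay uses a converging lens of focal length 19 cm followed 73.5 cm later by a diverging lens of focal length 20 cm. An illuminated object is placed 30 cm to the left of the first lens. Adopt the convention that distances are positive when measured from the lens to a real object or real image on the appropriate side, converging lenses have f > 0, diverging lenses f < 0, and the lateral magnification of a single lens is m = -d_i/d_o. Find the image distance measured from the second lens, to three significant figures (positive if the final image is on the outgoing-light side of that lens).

-10.4 cm

First lens: d_i1 = 1/(1/19 - 1/30) = 51.818 cm.
The intermediate image is 51.818 cm to the right of lens 1, so d_o2 = L - d_i1 = 73.5 - 51.818 = 21.682 cm.
Second lens: d_i2 = 1/(1/(-20) - 1/(21.682)) = -10.403 cm.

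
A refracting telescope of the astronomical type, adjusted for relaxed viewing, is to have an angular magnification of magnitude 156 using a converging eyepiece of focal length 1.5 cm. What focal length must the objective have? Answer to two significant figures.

230 cm

|M| = f_obj/|f_eye|, so f_obj = |M| x |f_eye| = 156.0 x 1.5 = 234.000 cm.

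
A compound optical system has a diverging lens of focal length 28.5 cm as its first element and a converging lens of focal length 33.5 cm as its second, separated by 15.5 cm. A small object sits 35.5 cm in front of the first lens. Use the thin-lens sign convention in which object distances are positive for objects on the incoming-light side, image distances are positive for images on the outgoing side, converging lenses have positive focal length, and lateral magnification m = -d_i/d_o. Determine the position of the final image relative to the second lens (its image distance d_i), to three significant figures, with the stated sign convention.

Applying the thin-lens equation to the first lens, 1/(-28.5) = 1/35.5 + 1/d_i1, which gives d_i1 = -15.809 cm.
The intermediate image is virtual, 15.809 cm to the left of lens 1, so d_o2 = L - d_i1 = 15.5 - (-15.809) = 31.309 cm.
Applying the thin-lens equation again with f_2 = 33.5 cm and d_o2 = 31.309 cm gives d_i2 = -478.614 cm.

-479 cm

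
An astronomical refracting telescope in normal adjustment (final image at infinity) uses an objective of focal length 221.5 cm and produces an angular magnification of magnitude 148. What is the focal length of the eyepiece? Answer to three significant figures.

1.50 cm

|M| = f_obj/f_eye, so f_eye = f_obj/|M| = 221.5/148.0 = 1.497 cm.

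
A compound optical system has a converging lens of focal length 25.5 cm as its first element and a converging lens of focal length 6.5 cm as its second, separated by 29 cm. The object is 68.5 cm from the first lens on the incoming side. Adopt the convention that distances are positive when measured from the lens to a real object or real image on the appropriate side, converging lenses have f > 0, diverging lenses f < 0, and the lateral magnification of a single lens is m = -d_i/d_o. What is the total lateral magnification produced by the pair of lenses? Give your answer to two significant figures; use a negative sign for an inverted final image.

-0.21

Applying the thin-lens equation to the first lens, 1/25.5 = 1/68.5 + 1/d_i1, which gives d_i1 = 40.622 cm.
Its lateral magnification is m_1 = -d_i1/d_o1 = -(40.622)/68.5 = -0.5930.
Since 40.622 cm > 29 cm, the first image lies past the second lens and serves as a virtual object: d_o2 = L - d_i1 = -11.622 cm.
Applying the thin-lens equation again with f_2 = 6.5 cm and d_o2 = -11.622 cm gives d_i2 = 4.169 cm.
m_2 = -(4.169)/(-11.622) = 0.3587.
Overall magnification: m = m_1 m_2 = -0.2127.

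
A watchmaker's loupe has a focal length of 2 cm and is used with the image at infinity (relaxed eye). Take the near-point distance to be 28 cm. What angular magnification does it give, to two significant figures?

14

M = D/f = 28/2 = 14.000.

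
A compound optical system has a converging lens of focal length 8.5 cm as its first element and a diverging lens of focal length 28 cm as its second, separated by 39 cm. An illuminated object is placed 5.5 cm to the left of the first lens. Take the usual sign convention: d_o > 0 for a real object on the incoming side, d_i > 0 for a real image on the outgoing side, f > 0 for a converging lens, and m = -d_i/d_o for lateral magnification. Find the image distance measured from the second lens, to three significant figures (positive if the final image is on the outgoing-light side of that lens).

-18.5 cm

First lens: d_i1 = 1/(1/8.5 - 1/5.5) = -15.583 cm.
With d_i1 < 0 the first image is virtual and lies on the object side; the object distance for lens 2 is d_o2 = 39 - (-15.583) = 54.583 cm.
Second lens: d_i2 = 1/(1/(-28) - 1/(54.583)) = -18.507 cm.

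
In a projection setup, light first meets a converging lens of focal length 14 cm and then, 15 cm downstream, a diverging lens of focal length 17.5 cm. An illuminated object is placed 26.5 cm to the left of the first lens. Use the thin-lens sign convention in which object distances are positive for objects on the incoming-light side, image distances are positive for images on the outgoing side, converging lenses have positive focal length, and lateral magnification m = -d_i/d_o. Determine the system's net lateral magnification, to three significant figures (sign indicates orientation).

Lens 1: 1/d_i1 = 1/f_1 - 1/d_o1 = 1/14 - 1/26.5 = 0.03369 cm^-1, so d_i1 = 29.680 cm.
m_1 = -(29.680)/26.5 = -1.1200.
Since 29.680 cm > 15 cm, the first image lies past the second lens and serves as a virtual object: d_o2 = L - d_i1 = -14.680 cm.
Lens 2: 1/d_i2 = 1/f_2 - 1/d_o2 = 1/(-17.5) - 1/(-14.680) = 0.01098 cm^-1, so d_i2 = 91.099 cm.
m_2 = -(91.099)/(-14.680) = 6.2057.
Total m = m_1 x m_2 = (-1.1200)(6.2057) = -6.9504.

-6.95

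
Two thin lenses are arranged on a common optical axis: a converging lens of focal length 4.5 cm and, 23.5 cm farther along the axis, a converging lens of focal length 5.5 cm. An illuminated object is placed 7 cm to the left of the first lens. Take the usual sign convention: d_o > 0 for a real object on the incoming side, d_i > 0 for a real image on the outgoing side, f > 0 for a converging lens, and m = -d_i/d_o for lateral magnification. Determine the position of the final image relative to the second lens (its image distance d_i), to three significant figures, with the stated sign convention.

Lens 1: 1/d_i1 = 1/f_1 - 1/d_o1 = 1/4.5 - 1/7 = 0.07937 cm^-1, so d_i1 = 12.600 cm.
The intermediate image is 12.600 cm to the right of lens 1, so d_o2 = L - d_i1 = 23.5 - 12.600 = 10.900 cm.
Lens 2: 1/d_i2 = 1/f_2 - 1/d_o2 = 1/5.5 - 1/(10.900) = 0.09008 cm^-1, so d_i2 = 11.102 cm.

11.1 cm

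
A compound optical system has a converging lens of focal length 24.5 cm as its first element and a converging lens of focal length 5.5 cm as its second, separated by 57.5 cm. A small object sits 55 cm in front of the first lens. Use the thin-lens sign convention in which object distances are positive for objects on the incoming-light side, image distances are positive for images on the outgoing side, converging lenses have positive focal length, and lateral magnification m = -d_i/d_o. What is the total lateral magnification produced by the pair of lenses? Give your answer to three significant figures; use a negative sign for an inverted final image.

0.565

First lens: d_i1 = 1/(1/24.5 - 1/55) = 44.180 cm.
m_1 = -(44.180)/55 = -0.8033.
That image sits 13.320 cm in front of the second lens, so d_o2 = 13.320 cm.
Second lens: d_i2 = 1/(1/5.5 - 1/(13.320)) = 9.368 cm.
m_2 = -(9.368)/(13.320) = -0.7034.
The system's lateral magnification is m_1 m_2 = (-0.8033)(-0.7034) = 0.5650.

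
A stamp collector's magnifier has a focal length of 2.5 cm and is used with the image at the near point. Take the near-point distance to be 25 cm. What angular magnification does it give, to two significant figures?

M = 1 + D/f = 1 + 25/2.5 = 11.000.

11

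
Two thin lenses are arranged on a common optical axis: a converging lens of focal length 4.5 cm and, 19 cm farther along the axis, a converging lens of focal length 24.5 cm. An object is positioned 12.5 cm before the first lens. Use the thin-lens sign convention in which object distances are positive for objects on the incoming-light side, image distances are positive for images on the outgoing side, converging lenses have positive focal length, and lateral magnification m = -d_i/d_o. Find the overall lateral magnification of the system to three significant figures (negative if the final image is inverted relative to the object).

First lens: d_i1 = 1/(1/4.5 - 1/12.5) = 7.031 cm.
m_1 = -(7.031)/12.5 = -0.5625.
The intermediate image is 7.031 cm to the right of lens 1, so d_o2 = L - d_i1 = 19 - 7.031 = 11.969 cm.
Second lens: d_i2 = 1/(1/24.5 - 1/(11.969)) = -23.400 cm.
m_2 = -(-23.400)/(11.969) = 1.9551.
Total m = m_1 x m_2 = (-0.5625)(1.9551) = -1.0998.

-1.10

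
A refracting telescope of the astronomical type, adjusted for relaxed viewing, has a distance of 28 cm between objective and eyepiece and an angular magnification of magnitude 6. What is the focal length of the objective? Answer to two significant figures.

In normal adjustment the tube length equals f_obj + f_eye and |M| = f_obj/f_eye.
So f_obj = 6 f_eye and 6 f_eye + f_eye = 28 cm, giving f_eye = 28/7 = 4.000 cm and f_obj = 24.000 cm.

24 cm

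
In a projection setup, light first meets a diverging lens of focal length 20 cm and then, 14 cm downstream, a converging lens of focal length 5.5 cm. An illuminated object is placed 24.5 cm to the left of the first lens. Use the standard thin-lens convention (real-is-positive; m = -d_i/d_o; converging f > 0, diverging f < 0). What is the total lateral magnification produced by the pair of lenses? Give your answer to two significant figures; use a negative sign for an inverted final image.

Applying the thin-lens equation to the first lens, 1/(-20) = 1/24.5 + 1/d_i1, which gives d_i1 = -11.011 cm.
Its lateral magnification is m_1 = -d_i1/d_o1 = -(-11.011)/24.5 = 0.4494.
The intermediate image is virtual, 11.011 cm to the left of lens 1, so d_o2 = L - d_i1 = 14 - (-11.011) = 25.011 cm.
Applying the thin-lens equation again with f_2 = 5.5 cm and d_o2 = 25.011 cm gives d_i2 = 7.050 cm.
m_2 = -(7.050)/(25.011) = -0.2819.
Total m = m_1 x m_2 = (0.4494)(-0.2819) = -0.1267.

-0.13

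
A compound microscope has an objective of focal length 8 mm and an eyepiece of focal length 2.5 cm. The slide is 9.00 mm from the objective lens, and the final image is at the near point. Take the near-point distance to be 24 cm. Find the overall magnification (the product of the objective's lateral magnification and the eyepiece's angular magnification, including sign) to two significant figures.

-85

Convert to cm: f_obj = 8 mm = 0.8 cm; d_o = 9.00 mm = 0.90 cm.
Objective: 1/d_i = 1/f_obj - 1/d_o = 1/0.8 - 1/0.90 = 0.13889 cm^-1, so d_i = 7.200 cm.
m_obj = -d_i/d_o = -7.200/0.90 = -8.000.
Eyepiece angular magnification (image at near point): M_eye = 1 + D/f_e = 1 + 24/2.5 = 10.600.
Overall M = m_obj x M_eye = (-8.000)(10.600) = -84.80.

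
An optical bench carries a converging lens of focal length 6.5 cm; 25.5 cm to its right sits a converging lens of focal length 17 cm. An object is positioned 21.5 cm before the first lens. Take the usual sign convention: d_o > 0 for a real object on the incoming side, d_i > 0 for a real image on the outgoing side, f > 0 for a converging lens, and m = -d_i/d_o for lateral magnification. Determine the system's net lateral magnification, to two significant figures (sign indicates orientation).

-9.0

Applying the thin-lens equation to the first lens, 1/6.5 = 1/21.5 + 1/d_i1, which gives d_i1 = 9.317 cm.
Its lateral magnification is m_1 = -d_i1/d_o1 = -(9.317)/21.5 = -0.4333.
The intermediate image is 9.317 cm to the right of lens 1, so d_o2 = L - d_i1 = 25.5 - 9.317 = 16.183 cm.
Applying the thin-lens equation again with f_2 = 17 cm and d_o2 = 16.183 cm gives d_i2 = -336.878 cm.
m_2 = -(-336.878)/(16.183) = 20.8163.
Total m = m_1 x m_2 = (-0.4333)(20.8163) = -9.0204.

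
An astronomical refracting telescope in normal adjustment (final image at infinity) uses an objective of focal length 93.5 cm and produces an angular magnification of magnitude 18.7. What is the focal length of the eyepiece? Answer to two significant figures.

|M| = f_obj/f_eye, so f_eye = f_obj/|M| = 93.5/18.7 = 5.000 cm.

5.0 cm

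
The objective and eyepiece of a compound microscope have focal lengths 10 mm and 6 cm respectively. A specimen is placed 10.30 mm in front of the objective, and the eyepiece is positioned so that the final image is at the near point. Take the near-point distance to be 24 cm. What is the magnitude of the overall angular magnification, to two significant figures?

Convert to cm: f_obj = 10 mm = 1 cm; d_o = 10.30 mm = 1.03 cm.
Objective: 1/d_i = 1/f_obj - 1/d_o = 1/1 - 1/1.03 = 0.02913 cm^-1, so d_i = 34.333 cm.
m_obj = -d_i/d_o = -34.333/1.03 = -33.333.
Eyepiece angular magnification (image at near point): M_eye = 1 + D/f_e = 1 + 24/6 = 5.000.
Overall M = m_obj x M_eye = (-33.333)(5.000) = -166.67.
|M| = 166.67.

170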